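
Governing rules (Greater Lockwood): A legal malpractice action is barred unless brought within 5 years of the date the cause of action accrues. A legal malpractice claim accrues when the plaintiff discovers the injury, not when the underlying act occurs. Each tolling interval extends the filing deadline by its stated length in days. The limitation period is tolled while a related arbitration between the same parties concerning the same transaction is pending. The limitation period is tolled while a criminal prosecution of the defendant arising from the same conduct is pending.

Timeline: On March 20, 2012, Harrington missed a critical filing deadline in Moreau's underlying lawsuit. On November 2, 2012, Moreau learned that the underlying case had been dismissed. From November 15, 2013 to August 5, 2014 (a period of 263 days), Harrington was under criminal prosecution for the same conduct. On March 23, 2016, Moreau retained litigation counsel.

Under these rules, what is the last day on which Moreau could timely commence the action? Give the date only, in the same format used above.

The claim did not accrue until Moreau discovered the injury on November 2, 2012; the March 20, 2012 act date does not start the clock under the stated rule.
Adding the 5 years base period to November 2, 2012 gives a deadline of November 2, 2017, before any tolling.
Because the pending criminal prosecution ran from November 15, 2013 to August 5, 2014, the deadline is extended by 263 days to July 23, 2018.
None of the other events listed affects the running of the period under the stated rules.

July 23, 2018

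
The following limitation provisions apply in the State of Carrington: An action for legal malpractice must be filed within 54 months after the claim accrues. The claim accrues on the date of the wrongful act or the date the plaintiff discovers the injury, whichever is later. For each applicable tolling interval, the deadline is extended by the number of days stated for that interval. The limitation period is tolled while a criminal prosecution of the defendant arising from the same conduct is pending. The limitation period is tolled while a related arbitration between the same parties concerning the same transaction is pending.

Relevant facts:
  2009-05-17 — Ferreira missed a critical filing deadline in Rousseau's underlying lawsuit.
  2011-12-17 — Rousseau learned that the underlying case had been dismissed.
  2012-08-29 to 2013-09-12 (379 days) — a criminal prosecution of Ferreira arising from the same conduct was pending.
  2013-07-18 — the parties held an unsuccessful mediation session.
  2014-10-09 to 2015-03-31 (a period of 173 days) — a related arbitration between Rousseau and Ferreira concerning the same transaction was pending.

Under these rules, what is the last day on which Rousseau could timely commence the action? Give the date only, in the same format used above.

Because discovery on 2011-12-17 post-dates the 2009-05-17 act, accrual under the later-of rule falls on 2011-12-17.
54 months from 2011-12-17 is 2016-06-17.
The pending criminal prosecution from 2012-08-29 to 2013-09-12 tolled the period for 379 days, extending the deadline to 2017-07-01.
Because the pending related arbitration ran from 2014-10-09 to 2015-03-31, the deadline is extended by 173 days to 2017-12-21.
Nothing else in the chronology tolls or restarts the period.

2017-12-21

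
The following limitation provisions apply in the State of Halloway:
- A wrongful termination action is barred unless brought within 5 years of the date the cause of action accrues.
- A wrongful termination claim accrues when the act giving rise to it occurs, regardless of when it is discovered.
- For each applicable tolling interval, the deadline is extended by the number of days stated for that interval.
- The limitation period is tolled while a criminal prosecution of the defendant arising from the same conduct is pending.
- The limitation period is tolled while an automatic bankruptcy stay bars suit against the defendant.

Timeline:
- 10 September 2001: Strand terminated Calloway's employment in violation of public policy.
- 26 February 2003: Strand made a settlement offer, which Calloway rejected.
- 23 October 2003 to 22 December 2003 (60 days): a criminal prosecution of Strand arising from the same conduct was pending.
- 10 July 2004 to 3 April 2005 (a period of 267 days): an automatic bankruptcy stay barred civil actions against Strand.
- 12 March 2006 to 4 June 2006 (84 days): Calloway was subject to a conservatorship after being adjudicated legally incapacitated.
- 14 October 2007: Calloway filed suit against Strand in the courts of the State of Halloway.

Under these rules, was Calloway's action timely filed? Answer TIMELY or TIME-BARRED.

TIME-BARRED

The claim accrued on 10 September 2001, when the wrongful act occurred.
The untolled deadline — 5 years after 10 September 2001 — is 10 September 2006.
The period was tolled for 60 days by the pending criminal prosecution (23 October 2003 to 22 December 2003), pushing the deadline to 9 November 2006.
The automatic bankruptcy stay from 10 July 2004 to 3 April 2005 tolled the period for 267 days, extending the deadline to 3 August 2007.
No stated provision tolls the period for the plaintiff's incapacity, so the interval from 12 March 2006 to 4 June 2006 has no effect on the deadline.
None of the other events listed affects the running of the period under the stated rules.
The 14 October 2007 filing falls after the 3 August 2007 deadline; the claim is time-barred.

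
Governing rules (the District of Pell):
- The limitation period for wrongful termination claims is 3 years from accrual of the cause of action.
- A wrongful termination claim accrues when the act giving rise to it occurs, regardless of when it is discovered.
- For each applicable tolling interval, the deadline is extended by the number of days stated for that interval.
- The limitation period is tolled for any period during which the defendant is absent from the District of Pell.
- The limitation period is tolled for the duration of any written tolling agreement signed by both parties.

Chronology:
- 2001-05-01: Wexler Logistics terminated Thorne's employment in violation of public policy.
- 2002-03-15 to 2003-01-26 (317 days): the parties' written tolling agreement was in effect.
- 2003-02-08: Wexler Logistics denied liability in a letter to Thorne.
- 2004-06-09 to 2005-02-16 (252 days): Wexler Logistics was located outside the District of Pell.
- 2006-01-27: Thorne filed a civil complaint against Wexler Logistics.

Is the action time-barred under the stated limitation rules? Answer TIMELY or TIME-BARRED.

The claim accrued on 2001-05-01, when the wrongful act occurred.
The untolled deadline — 3 years after 2001-05-01 — is 2004-05-01.
Because the written tolling agreement ran from 2002-03-15 to 2003-01-26, the deadline is extended by 317 days to 2005-03-14.
The defendant's absence from the jurisdiction from 2004-06-09 to 2005-02-16 tolled the period for 252 days, extending the deadline to 2005-11-21.
Nothing else in the chronology tolls or restarts the period.
Filing on 2006-01-27 missed the 2005-11-21 deadline — the action is time-barred.

TIME-BARRED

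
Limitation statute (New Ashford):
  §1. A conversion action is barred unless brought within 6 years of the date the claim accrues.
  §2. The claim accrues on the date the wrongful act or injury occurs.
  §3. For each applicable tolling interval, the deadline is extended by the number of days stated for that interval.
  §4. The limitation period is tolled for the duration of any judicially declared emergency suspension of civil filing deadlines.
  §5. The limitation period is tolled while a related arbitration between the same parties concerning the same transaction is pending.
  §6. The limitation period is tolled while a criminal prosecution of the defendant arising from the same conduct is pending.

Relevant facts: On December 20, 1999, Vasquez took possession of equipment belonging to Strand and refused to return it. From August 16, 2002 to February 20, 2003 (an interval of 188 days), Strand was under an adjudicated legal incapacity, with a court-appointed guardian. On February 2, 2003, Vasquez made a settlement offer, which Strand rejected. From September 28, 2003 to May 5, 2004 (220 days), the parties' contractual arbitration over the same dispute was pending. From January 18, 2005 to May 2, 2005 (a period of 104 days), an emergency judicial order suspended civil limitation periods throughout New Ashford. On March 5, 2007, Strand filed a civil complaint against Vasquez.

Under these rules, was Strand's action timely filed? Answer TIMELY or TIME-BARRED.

The claim accrued on December 20, 1999, the date of the act.
6 years from December 20, 1999 is December 20, 2005.
The period was tolled for 220 days by the pending related arbitration (September 28, 2003 to May 5, 2004), pushing the deadline to July 28, 2006.
The emergency suspension of filing deadlines from January 18, 2005 to May 2, 2005 tolled the period for 104 days, extending the deadline to November 9, 2006.
The plaintiff's legal incapacity from August 16, 2002 to February 20, 2003 does not toll the period, because no stated rule makes the plaintiff's incapacity a tolling event.
Nothing else in the chronology tolls or restarts the period.
The March 5, 2007 filing falls after the November 9, 2006 deadline; the claim is time-barred.

TIME-BARRED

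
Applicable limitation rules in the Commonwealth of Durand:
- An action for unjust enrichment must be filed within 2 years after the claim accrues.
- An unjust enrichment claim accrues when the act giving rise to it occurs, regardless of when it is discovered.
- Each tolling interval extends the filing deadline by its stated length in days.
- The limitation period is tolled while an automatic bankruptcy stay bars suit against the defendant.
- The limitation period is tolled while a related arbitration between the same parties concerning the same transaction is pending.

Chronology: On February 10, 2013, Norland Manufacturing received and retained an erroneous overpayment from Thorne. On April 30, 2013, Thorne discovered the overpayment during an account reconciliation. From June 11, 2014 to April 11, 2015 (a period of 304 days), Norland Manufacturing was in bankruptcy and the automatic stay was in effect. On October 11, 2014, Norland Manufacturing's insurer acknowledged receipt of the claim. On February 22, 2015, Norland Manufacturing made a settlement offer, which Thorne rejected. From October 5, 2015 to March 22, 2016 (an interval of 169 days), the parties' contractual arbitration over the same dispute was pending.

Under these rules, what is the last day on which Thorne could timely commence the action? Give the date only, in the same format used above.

May 28, 2016

Accrual is governed by the date of the act, so the period began to run on February 10, 2013; the later discovery on April 30, 2013 is irrelevant under the stated rule.
Adding the 2 years base period to February 10, 2013 gives a deadline of February 10, 2015, before any tolling.
The period was tolled for 304 days by the automatic bankruptcy stay (June 11, 2014 to April 11, 2015), pushing the deadline to December 11, 2015.
Because the pending related arbitration ran from October 5, 2015 to March 22, 2016, the deadline is extended by 169 days to May 28, 2016.
Nothing else in the chronology tolls or restarts the period.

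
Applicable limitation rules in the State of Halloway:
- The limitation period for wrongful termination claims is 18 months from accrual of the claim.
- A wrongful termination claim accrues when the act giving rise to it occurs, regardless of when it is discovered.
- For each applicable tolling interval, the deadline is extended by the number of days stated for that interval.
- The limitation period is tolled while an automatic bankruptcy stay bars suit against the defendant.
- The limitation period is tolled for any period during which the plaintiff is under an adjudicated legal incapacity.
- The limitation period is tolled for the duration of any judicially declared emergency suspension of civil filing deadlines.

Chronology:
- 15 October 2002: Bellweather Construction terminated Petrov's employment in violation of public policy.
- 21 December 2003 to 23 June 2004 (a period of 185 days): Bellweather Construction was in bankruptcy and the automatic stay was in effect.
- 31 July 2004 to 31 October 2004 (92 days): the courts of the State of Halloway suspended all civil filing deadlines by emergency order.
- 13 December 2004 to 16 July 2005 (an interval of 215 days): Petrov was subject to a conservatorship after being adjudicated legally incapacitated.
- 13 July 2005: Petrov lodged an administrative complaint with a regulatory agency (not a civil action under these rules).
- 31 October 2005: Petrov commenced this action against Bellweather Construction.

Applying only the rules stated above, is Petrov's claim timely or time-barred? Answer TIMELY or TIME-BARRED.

TIME-BARRED

The claim accrued on 15 October 2002, when the wrongful act occurred.
Adding the 18 months base period to 15 October 2002 gives a deadline of 15 April 2004, before any tolling.
The period was tolled for 185 days by the automatic bankruptcy stay (21 December 2003 to 23 June 2004), pushing the deadline to 17 October 2004.
The period was tolled for 92 days by the emergency suspension of filing deadlines (31 July 2004 to 31 October 2004), pushing the deadline to 17 January 2005.
The period was tolled for 215 days by the plaintiff's legal incapacity (13 December 2004 to 16 July 2005), pushing the deadline to 20 August 2005.
The other events in the timeline have no effect on the limitation period under the stated rules.
Petrov filed on 31 October 2005, after the 20 August 2005 deadline, so the action is time-barred.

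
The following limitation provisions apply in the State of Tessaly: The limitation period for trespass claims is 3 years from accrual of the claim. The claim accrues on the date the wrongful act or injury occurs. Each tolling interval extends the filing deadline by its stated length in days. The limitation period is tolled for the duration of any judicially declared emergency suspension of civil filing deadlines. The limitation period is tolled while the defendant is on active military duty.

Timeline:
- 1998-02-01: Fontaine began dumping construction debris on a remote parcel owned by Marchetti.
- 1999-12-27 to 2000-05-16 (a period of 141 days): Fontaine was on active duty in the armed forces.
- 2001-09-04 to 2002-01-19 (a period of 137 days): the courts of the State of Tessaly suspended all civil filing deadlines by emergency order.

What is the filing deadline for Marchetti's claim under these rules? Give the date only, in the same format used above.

The claim accrued on 1998-02-01, when the wrongful act occurred.
3 years from 1998-02-01 is 2001-02-01.
The period was tolled for 141 days by the defendant's active military service (1999-12-27 to 2000-05-16), pushing the deadline to 2001-06-22.
By the time the emergency suspension of filing deadlines began on 2001-09-04, the limitation period had already expired on 2001-06-22; that interval cannot revive it.

2001-06-22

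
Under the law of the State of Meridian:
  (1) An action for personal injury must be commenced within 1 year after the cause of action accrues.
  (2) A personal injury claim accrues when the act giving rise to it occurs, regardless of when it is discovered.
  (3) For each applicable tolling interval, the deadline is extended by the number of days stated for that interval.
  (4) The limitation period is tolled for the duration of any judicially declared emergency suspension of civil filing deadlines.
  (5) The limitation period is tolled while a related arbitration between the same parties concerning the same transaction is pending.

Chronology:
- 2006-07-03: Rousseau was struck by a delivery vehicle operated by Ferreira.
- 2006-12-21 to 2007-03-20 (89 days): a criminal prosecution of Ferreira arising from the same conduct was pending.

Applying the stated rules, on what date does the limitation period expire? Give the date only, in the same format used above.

The claim accrued on 2006-07-03, when the wrongful act occurred.
Adding the 1 year base period to 2006-07-03 gives a deadline of 2007-07-03, before any tolling.
The pending criminal prosecution from 2006-12-21 to 2007-03-20 does not toll the period, because no stated rule makes a criminal prosecution a tolling event.

2007-07-03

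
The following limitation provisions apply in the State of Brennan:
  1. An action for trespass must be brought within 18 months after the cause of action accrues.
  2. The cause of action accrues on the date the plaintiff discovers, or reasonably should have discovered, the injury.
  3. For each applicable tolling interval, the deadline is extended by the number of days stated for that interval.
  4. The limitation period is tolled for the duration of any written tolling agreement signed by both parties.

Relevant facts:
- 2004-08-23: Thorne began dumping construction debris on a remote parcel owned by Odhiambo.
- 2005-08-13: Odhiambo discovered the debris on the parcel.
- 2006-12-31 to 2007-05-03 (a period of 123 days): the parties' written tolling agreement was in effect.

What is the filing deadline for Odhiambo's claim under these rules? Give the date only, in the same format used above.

2007-06-16

Accrual is tied to discovery, so the period began on 2005-08-13 rather than on 2004-08-23 when the act occurred.
18 months from 2005-08-13 is 2007-02-13.
Because the written tolling agreement ran from 2006-12-31 to 2007-05-03, the deadline is extended by 123 days to 2007-06-16.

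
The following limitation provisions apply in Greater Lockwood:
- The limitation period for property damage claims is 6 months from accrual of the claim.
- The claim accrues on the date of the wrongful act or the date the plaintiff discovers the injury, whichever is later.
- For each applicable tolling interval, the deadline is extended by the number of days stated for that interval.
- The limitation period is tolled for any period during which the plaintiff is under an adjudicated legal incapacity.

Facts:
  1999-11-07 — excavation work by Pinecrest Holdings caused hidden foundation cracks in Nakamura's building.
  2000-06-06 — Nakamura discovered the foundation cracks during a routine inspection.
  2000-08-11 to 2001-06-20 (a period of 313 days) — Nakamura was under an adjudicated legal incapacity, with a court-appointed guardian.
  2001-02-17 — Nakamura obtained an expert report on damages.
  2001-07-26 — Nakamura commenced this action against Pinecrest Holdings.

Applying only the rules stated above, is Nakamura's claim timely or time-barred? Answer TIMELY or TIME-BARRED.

Because discovery on 2000-06-06 post-dates the 1999-11-07 act, accrual under the later-of rule falls on 2000-06-06.
The untolled deadline — 6 months after 2000-06-06 — is 2000-12-06.
The period was tolled for 313 days by the plaintiff's legal incapacity (2000-08-11 to 2001-06-20), pushing the deadline to 2001-10-15.
Nothing else in the chronology tolls or restarts the period.
The 2001-07-26 filing precedes the 2001-10-15 deadline; the claim is timely.

TIMELY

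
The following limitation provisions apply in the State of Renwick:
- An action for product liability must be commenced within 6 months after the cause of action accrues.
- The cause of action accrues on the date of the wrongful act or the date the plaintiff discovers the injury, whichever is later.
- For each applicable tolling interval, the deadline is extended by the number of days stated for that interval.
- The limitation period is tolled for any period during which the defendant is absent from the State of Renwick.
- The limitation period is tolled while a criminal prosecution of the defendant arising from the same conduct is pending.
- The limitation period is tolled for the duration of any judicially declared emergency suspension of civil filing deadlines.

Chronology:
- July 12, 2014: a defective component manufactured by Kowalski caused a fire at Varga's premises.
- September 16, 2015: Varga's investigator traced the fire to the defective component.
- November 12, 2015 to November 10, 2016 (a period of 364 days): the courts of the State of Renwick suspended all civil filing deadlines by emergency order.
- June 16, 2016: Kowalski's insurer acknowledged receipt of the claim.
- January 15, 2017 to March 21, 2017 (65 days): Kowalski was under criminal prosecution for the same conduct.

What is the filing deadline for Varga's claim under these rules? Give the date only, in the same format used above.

Taking the later of the act (July 12, 2014) and discovery (September 16, 2015), the claim accrued on September 16, 2015.
Adding the 6 months base period to September 16, 2015 gives a deadline of March 16, 2016, before any tolling.
Because the emergency suspension of filing deadlines ran from November 12, 2015 to November 10, 2016, the deadline is extended by 364 days to March 15, 2017.
Because the pending criminal prosecution ran from January 15, 2017 to March 21, 2017, the deadline is extended by 65 days to May 19, 2017.
None of the other events listed affects the running of the period under the stated rules.

May 19, 2017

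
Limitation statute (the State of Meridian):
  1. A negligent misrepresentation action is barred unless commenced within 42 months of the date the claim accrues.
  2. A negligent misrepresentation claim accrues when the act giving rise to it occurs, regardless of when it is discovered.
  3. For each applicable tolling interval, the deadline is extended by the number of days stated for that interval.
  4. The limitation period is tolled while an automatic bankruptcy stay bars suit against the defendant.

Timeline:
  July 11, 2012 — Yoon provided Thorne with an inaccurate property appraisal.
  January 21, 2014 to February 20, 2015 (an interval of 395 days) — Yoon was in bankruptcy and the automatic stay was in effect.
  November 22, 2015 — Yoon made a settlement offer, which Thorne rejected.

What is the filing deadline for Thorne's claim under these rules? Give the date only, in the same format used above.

The limitation period began to run on July 11, 2012.
The untolled deadline — 42 months after July 11, 2012 — is January 11, 2016.
The period was tolled for 395 days by the automatic bankruptcy stay (January 21, 2014 to February 20, 2015), pushing the deadline to February 9, 2017.
None of the other events listed affects the running of the period under the stated rules.

February 9, 2017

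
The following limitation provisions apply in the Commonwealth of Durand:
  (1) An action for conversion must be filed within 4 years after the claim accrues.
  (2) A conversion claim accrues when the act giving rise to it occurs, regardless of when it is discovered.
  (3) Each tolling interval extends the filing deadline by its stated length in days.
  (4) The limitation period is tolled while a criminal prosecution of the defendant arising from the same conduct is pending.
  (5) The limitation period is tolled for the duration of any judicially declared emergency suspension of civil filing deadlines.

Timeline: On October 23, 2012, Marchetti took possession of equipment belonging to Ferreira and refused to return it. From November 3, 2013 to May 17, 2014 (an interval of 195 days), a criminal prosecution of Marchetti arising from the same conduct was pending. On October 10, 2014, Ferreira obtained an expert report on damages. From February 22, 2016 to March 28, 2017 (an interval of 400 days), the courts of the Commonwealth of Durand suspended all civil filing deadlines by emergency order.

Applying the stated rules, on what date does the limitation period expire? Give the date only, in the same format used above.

The claim accrued on October 23, 2012, the date of the act.
The untolled deadline — 4 years after October 23, 2012 — is October 23, 2016.
The period was tolled for 195 days by the pending criminal prosecution (November 3, 2013 to May 17, 2014), pushing the deadline to May 6, 2017.
The emergency suspension of filing deadlines from February 22, 2016 to March 28, 2017 tolled the period for 400 days, extending the deadline to June 10, 2018.
The other events in the timeline have no effect on the limitation period under the stated rules.

June 10, 2018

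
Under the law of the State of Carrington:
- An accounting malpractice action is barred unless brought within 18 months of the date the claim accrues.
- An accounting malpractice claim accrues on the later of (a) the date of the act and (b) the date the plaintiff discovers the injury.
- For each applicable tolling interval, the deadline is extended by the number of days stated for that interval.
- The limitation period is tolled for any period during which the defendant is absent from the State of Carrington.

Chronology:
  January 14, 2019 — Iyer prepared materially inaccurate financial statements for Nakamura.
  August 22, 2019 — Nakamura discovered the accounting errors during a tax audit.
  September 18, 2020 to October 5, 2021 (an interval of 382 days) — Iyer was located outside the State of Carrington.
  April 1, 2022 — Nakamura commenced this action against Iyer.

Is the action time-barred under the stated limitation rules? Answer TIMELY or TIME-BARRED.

Taking the later of the act (January 14, 2019) and discovery (August 22, 2019), the claim accrued on August 22, 2019.
Adding the 18 months base period to August 22, 2019 gives a deadline of February 22, 2021, before any tolling.
The period was tolled for 382 days by the defendant's absence from the jurisdiction (September 18, 2020 to October 5, 2021), pushing the deadline to March 11, 2022.
The April 1, 2022 filing falls after the March 11, 2022 deadline; the claim is time-barred.

TIME-BARRED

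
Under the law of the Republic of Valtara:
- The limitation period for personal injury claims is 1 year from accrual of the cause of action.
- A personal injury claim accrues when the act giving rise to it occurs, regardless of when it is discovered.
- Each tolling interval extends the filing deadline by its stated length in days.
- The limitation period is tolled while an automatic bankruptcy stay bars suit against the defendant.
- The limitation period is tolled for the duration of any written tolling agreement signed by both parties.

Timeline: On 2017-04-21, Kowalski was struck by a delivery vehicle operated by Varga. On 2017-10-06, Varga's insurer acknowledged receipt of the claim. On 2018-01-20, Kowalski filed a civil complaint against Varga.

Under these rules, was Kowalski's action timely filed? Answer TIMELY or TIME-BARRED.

TIMELY

The limitation period began to run on 2017-04-21.
The untolled deadline — 1 year after 2017-04-21 — is 2018-04-21.
The other events in the timeline have no effect on the limitation period under the stated rules.
Filing on 2018-01-20 beat the 2018-04-21 deadline — the action is timely.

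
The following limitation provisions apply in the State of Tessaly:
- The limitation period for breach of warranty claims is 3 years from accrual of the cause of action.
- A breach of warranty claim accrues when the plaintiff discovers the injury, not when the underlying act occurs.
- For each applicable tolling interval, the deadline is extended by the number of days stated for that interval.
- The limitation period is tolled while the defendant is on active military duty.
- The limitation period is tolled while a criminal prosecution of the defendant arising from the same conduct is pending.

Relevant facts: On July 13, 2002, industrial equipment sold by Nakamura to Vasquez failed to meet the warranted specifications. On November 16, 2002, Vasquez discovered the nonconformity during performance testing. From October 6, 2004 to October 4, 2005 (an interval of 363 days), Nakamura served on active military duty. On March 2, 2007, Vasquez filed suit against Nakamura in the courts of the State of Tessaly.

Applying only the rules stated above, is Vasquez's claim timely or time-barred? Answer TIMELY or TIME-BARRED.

TIME-BARRED

The claim did not accrue until Vasquez discovered the injury on November 16, 2002; the July 13, 2002 act date does not start the clock under the stated rule.
Adding the 3 years base period to November 16, 2002 gives a deadline of November 16, 2005, before any tolling.
The period was tolled for 363 days by the defendant's active military service (October 6, 2004 to October 4, 2005), pushing the deadline to November 14, 2006.
Filing on March 2, 2007 missed the November 14, 2006 deadline — the action is time-barred.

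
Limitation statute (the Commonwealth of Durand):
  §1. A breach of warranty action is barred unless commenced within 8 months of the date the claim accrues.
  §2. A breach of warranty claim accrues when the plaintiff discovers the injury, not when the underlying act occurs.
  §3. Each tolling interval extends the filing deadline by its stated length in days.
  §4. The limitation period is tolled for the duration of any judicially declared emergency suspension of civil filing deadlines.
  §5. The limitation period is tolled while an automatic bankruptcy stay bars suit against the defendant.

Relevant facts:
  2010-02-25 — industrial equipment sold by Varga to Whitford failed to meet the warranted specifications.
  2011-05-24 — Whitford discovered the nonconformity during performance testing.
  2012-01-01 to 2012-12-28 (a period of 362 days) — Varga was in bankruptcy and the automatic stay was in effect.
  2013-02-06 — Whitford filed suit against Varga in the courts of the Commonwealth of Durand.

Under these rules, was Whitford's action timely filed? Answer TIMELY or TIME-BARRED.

The claim did not accrue until Whitford discovered the injury on 2011-05-24; the 2010-02-25 act date does not start the clock under the stated rule.
The untolled deadline — 8 months after 2011-05-24 — is 2012-01-24.
The automatic bankruptcy stay from 2012-01-01 to 2012-12-28 tolled the period for 362 days, extending the deadline to 2013-01-20.
The 2013-02-06 filing falls after the 2013-01-20 deadline; the claim is time-barred.

TIME-BARRED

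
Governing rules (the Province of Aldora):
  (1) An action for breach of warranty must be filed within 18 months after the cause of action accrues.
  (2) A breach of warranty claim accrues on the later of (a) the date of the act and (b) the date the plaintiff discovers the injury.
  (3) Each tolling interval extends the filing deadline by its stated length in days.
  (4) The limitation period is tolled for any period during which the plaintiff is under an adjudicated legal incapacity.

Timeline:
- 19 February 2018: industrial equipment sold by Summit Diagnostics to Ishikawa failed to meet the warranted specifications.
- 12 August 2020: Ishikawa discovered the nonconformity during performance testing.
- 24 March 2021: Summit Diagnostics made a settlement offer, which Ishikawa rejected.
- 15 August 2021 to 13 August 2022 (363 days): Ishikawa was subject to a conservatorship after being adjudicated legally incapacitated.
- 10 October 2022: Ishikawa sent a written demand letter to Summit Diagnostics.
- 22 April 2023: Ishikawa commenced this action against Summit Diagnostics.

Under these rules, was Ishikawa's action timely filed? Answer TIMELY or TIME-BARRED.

Because discovery on 12 August 2020 post-dates the 19 February 2018 act, accrual under the later-of rule falls on 12 August 2020.
The untolled deadline — 18 months after 12 August 2020 — is 12 February 2022.
Because the plaintiff's legal incapacity ran from 15 August 2021 to 13 August 2022, the deadline is extended by 363 days to 10 February 2023.
None of the other events listed affects the running of the period under the stated rules.
The 22 April 2023 filing falls after the 10 February 2023 deadline; the claim is time-barred.

TIME-BARRED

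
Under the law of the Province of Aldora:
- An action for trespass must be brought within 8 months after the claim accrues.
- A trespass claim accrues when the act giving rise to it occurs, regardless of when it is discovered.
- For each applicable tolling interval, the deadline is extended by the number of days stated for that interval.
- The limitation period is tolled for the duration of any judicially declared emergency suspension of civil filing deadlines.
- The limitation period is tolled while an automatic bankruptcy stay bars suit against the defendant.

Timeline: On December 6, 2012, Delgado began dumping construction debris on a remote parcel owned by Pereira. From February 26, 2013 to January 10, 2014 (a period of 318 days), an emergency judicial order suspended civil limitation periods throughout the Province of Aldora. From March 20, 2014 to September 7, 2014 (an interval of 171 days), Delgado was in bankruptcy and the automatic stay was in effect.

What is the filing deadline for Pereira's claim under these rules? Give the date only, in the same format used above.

December 8, 2014

The claim accrued on December 6, 2012, the date of the act.
The untolled deadline — 8 months after December 6, 2012 — is August 6, 2013.
The emergency suspension of filing deadlines from February 26, 2013 to January 10, 2014 tolled the period for 318 days, extending the deadline to June 20, 2014.
Because the automatic bankruptcy stay ran from March 20, 2014 to September 7, 2014, the deadline is extended by 171 days to December 8, 2014.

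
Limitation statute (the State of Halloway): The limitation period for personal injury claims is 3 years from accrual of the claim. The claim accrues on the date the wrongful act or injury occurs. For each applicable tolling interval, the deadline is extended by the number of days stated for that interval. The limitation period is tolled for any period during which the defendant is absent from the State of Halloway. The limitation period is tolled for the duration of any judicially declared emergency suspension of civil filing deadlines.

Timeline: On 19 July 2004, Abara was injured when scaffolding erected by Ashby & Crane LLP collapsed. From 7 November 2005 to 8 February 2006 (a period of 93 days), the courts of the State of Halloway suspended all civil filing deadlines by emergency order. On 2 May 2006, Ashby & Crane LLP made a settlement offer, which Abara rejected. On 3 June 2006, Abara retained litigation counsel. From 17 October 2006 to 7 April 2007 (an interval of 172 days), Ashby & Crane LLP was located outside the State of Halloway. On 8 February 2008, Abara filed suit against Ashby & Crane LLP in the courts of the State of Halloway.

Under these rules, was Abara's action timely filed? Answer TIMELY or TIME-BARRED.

The limitation period began to run on 19 July 2004.
Adding the 3 years base period to 19 July 2004 gives a deadline of 19 July 2007, before any tolling.
The emergency suspension of filing deadlines from 7 November 2005 to 8 February 2006 tolled the period for 93 days, extending the deadline to 20 October 2007.
The period was tolled for 172 days by the defendant's absence from the jurisdiction (17 October 2006 to 7 April 2007), pushing the deadline to 9 April 2008.
Nothing else in the chronology tolls or restarts the period.
Abara filed on 8 February 2008, before the 9 April 2008 deadline, so the action is timely.

TIMELY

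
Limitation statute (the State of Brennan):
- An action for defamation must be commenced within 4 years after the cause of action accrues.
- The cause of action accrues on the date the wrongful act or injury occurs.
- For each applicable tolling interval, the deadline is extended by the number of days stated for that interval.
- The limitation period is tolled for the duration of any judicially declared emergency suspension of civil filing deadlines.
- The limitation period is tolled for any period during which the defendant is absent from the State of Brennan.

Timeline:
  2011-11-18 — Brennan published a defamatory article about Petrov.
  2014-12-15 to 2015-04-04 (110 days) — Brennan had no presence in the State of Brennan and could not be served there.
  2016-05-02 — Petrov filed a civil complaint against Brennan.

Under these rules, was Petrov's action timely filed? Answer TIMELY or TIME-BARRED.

TIME-BARRED

The claim accrued on 2011-11-18, when the wrongful act occurred.
Adding the 4 years base period to 2011-11-18 gives a deadline of 2015-11-18, before any tolling.
The defendant's absence from the jurisdiction from 2014-12-15 to 2015-04-04 tolled the period for 110 days, extending the deadline to 2016-03-07.
Petrov filed on 2016-05-02, after the 2016-03-07 deadline, so the action is time-barred.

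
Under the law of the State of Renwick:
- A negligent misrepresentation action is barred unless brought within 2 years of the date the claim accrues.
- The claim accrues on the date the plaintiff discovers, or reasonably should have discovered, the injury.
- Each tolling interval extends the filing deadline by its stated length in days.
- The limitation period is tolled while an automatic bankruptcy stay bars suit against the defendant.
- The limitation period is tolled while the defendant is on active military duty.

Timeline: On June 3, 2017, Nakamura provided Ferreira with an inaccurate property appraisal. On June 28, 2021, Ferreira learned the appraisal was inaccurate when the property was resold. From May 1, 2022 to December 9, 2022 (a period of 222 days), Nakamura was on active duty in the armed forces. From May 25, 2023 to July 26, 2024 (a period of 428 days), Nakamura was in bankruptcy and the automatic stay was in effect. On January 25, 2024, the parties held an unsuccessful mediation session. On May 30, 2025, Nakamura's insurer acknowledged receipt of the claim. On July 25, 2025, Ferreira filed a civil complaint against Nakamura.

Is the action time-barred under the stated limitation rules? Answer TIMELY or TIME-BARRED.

TIME-BARRED

Accrual is tied to discovery, so the period began on June 28, 2021 rather than on June 3, 2017 when the act occurred.
Adding the 2 years base period to June 28, 2021 gives a deadline of June 28, 2023, before any tolling.
The period was tolled for 222 days by the defendant's active military service (May 1, 2022 to December 9, 2022), pushing the deadline to February 5, 2024.
The period was tolled for 428 days by the automatic bankruptcy stay (May 25, 2023 to July 26, 2024), pushing the deadline to April 8, 2025.
None of the other events listed affects the running of the period under the stated rules.
Ferreira filed on July 25, 2025, after the April 8, 2025 deadline, so the action is time-barred.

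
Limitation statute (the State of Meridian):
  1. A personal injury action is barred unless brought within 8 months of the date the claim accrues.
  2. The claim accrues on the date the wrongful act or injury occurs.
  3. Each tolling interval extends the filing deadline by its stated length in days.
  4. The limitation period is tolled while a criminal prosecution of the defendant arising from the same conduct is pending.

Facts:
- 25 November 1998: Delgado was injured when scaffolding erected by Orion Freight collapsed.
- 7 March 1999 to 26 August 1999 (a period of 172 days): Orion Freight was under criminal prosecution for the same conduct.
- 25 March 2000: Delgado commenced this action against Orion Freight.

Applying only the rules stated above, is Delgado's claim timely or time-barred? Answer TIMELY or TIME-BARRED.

The claim accrued on 25 November 1998, when the wrongful act occurred.
Adding the 8 months base period to 25 November 1998 gives a deadline of 25 July 1999, before any tolling.
Because the pending criminal prosecution ran from 7 March 1999 to 26 August 1999, the deadline is extended by 172 days to 13 January 2000.
Filing on 25 March 2000 missed the 13 January 2000 deadline — the action is time-barred.

TIME-BARRED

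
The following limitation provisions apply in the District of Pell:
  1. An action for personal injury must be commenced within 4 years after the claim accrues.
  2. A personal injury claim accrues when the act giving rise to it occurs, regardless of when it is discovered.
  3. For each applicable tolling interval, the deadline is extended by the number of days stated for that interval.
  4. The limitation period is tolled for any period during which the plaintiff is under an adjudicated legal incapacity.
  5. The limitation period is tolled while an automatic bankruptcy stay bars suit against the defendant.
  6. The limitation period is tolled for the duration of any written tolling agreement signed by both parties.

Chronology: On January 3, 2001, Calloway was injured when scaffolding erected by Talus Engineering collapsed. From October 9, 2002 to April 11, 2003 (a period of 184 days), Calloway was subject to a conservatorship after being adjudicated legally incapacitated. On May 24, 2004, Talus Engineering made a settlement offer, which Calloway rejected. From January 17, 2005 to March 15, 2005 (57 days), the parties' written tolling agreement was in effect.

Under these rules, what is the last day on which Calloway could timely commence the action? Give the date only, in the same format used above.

The limitation period began to run on January 3, 2001.
4 years from January 3, 2001 is January 3, 2005.
The plaintiff's legal incapacity from October 9, 2002 to April 11, 2003 tolled the period for 184 days, extending the deadline to July 6, 2005.
The period was tolled for 57 days by the written tolling agreement (January 17, 2005 to March 15, 2005), pushing the deadline to September 1, 2005.
The other events in the timeline have no effect on the limitation period under the stated rules.

September 1, 2005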